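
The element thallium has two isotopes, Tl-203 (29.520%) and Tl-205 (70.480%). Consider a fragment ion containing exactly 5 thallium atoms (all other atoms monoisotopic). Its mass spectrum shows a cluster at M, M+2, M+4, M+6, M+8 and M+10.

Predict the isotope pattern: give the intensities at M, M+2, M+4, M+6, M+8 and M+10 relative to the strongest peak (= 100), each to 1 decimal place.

0.6 : 7.3 : 35.1 : 83.8 : 100.0 : 47.8

The 5 Tl atoms are independent, so intensities follow the terms of (0.29520 + 0.70480)^5.
P(M) = 0.29520^5 = 0.002242
P(M+2) = 5 × 0.29520^4 × 0.70480^1 = 0.026761
P(M+4) = 10 × 0.29520^3 × 0.70480^2 = 0.127785
P(M+6) = 10 × 0.29520^2 × 0.70480^3 = 0.305092
P(M+8) = 5 × 0.29520^1 × 0.70480^4 = 0.364208
P(M+10) = 0.70480^5 = 0.173912
The M+8 peak is largest (0.364208); scaling to 100 gives 0.6 : 7.3 : 35.1 : 83.8 : 100.0 : 47.8.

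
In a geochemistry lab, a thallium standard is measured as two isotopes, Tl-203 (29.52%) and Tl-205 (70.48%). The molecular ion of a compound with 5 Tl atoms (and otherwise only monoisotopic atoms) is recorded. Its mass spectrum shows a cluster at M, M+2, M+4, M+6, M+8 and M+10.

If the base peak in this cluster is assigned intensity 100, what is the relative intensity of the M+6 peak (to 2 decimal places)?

83.77

(0.2952 + 0.7048)^5 gives M 0.0022, M+2 0.0268, M+4 0.1278, M+6 0.3051, M+8 0.3642, M+10 0.1739; the largest is M+8.
P(M+8) = C(5,4) × 0.2952^1 × 0.7048^4 = 5 × 0.2952 × 0.24675365 = 0.364208 (base)
P(M+6) = C(5,3) × 0.2952^2 × 0.7048^3 = 10 × 0.08714304 × 0.35010449 = 0.305092
Relative intensity = 0.305092 / 0.364208 × 100 = 83.77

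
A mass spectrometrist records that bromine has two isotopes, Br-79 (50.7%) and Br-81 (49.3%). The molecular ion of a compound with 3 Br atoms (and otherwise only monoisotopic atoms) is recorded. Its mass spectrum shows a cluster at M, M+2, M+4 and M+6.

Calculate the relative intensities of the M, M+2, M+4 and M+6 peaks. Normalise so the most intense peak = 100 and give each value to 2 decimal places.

34.28 : 100.00 : 97.24 : 31.52

Each Br atom is independently Br-79 (p = 0.507) or Br-81 (q = 0.493); the cluster is the binomial expansion (p + q)^3.
P(M) = 0.507^3 = 0.130324
P(M+2) = 3 × 0.507^2 × 0.493^1 = 0.380175
P(M+4) = 3 × 0.507^1 × 0.493^2 = 0.369678
P(M+6) = 0.493^3 = 0.119823
The M+2 peak is largest (0.380175); scaling to 100 gives 34.28 : 100.00 : 97.24 : 31.52.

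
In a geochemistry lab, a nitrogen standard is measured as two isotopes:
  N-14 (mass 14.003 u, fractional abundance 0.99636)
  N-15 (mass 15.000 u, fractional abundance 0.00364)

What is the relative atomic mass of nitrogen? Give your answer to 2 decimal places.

14.01 u

Weight each isotope mass by its fractional abundance: 0.99636 × 14.003 + 0.00364 × 15.000
= 13.9520 + 0.0546 = 14.0066 u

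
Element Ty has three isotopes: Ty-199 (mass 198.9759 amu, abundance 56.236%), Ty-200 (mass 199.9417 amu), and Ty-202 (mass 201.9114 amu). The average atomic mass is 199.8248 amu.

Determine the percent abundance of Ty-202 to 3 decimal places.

The remaining 43.764% is split between Ty-200 (fraction x) and Ty-202 (fraction 0.43764 − x).
Substituting: 199.9417x + 201.9114(0.43764 − x) = 87.928712876
(199.9417 − 201.9114)x = -0.43579222  ⇒  x = 0.22125, y = 0.21639
Ty-200: 22.125%, Ty-202: 21.639%.

21.639%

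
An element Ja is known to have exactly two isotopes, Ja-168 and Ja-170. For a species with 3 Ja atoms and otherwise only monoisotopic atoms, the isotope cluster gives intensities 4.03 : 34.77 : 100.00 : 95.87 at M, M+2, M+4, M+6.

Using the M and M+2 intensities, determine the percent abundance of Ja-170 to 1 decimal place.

Let p = fractional abundance of Ja-168. I(M+2)/I(M) = [C(3,1)·p^2·(1−p)] / p^3 = 3·(1−p)/p = 34.77/4.03 = 8.6278
(1−p)/p = 8.6278/3 = 2.8759  ⇒  p = 1/(1 + 2.8759) = 0.2580
Ja-168: 25.8%, Ja-170: 74.2%.

74.2%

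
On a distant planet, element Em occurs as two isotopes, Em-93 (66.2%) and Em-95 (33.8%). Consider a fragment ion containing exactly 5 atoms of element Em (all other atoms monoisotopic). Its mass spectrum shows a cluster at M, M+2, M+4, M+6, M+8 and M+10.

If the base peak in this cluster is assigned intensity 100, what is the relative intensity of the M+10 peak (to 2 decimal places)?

Binomial terms of (0.662 + 0.338)^5: M 0.1271, M+2 0.3246, M+4 0.3314, M+6 0.1692, M+8 0.0432, M+10 0.0044 → M+4 is the base peak.
P(M+4) = C(5,2) × 0.662^3 × 0.338^2 = 10 × 0.29011753 × 0.114244 = 0.331442 (base)
P(M+10) = C(5,5) × 0.662^0 × 0.338^5 = 1 × 1.0000 × 0.00441147 = 0.004411
Relative intensity = 0.004411 / 0.331442 × 100 = 1.33

1.33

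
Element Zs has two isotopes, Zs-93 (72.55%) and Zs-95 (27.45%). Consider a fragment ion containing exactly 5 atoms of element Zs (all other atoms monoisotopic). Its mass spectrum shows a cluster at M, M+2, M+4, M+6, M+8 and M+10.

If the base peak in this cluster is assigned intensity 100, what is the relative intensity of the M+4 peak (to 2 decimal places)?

75.67

Binomial terms of (0.7255 + 0.2745)^5: M 0.2010, M+2 0.3802, M+4 0.2877, M+6 0.1089, M+8 0.0206, M+10 0.0016 → M+2 is the base peak.
P(M+2) = C(5,1) × 0.7255^4 × 0.2745^1 = 5 × 0.27704459 × 0.2745 = 0.380244 (base)
P(M+4) = C(5,2) × 0.7255^3 × 0.2745^2 = 10 × 0.38186711 × 0.07535025 = 0.287738
Relative intensity = 0.287738 / 0.380244 × 100 = 75.67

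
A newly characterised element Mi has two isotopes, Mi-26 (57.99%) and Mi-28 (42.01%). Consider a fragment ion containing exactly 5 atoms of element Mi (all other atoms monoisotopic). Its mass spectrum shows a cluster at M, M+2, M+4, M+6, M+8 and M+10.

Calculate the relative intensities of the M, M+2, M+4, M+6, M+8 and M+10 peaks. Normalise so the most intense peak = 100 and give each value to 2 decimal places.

The 5 Mi atoms are independent, so intensities follow the terms of (0.5799 + 0.4201)^5.
P(M) = 0.5799^5 = 0.065579
P(M+2) = 5 × 0.5799^4 × 0.4201^1 = 0.237539
P(M+4) = 10 × 0.5799^3 × 0.4201^2 = 0.344163
P(M+6) = 10 × 0.5799^2 × 0.4201^3 = 0.249324
P(M+8) = 5 × 0.5799^1 × 0.4201^4 = 0.090310
P(M+10) = 0.4201^5 = 0.013085
The M+4 peak is largest (0.344163); scaling to 100 gives 19.05 : 69.02 : 100.00 : 72.44 : 26.24 : 3.80.

19.05 : 69.02 : 100.00 : 72.44 : 26.24 : 3.80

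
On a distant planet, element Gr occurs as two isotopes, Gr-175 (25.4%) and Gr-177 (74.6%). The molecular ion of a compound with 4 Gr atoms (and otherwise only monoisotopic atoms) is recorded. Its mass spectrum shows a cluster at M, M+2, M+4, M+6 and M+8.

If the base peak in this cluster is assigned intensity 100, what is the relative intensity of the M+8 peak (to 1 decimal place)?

Term probabilities: M 0.0042, M+2 0.0489, M+4 0.2154, M+6 0.4218, M+8 0.3097. Base peak = M+6.
P(M+6) = C(4,3) × 0.254^1 × 0.746^3 = 4 × 0.2540 × 0.41516094 = 0.421804 (base)
P(M+8) = C(4,4) × 0.254^0 × 0.746^4 = 1 × 1.0000 × 0.30971006 = 0.309710
Relative intensity = 0.309710 / 0.421804 × 100 = 73.4

73.4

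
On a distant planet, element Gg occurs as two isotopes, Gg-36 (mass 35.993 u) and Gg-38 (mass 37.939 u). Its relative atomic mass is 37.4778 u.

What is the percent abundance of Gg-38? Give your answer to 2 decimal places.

76.30%

Let x be the fractional abundance of Gg-36; then Gg-38 has abundance 1 − x.
35.993·x + 37.939·(1 − x) = 37.4778
(35.993 − 37.939)·x = 37.4778 − 37.939
x = -0.4612 / -1.946 = 0.23700 → 23.70% Gg-36, 76.30% Gg-38.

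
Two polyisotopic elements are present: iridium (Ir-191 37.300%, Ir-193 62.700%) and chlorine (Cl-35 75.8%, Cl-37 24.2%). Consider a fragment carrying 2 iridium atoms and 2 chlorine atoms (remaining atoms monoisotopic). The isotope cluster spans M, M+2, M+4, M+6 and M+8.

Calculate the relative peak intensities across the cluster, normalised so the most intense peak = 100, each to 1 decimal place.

19.7 : 78.8 : 100.0 : 42.3 : 5.7

Iridium pattern (n=2): 0.139129 : 0.467742 : 0.393129
Chlorine pattern (n=2): 0.574564 : 0.366872 : 0.058564
Convolve the two distributions (both contribute in 2-u steps):
  M: 0.139129×0.574564 = 0.079939
  M+2: 0.139129×0.366872 + 0.467742×0.574564 = 0.319790
  M+4: 0.139129×0.058564 + 0.467742×0.366872 + 0.393129×0.574564 = 0.405627
  M+6: 0.467742×0.058564 + 0.393129×0.366872 = 0.171621
  M+8: 0.393129×0.058564 = 0.023023
Scale to base peak (0.405627) = 100: 19.7 : 78.8 : 100.0 : 42.3 : 5.7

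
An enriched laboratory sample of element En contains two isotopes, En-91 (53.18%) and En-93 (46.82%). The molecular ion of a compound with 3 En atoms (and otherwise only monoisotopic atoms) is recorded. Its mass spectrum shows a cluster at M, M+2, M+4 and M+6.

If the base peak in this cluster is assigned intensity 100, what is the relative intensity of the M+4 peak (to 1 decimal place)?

(0.5318 + 0.4682)^3 gives M 0.1504, M+2 0.3972, M+4 0.3497, M+6 0.1026; the largest is M+2.
P(M+2) = C(3,1) × 0.5318^2 × 0.4682^1 = 3 × 0.28281124 × 0.4682 = 0.397237 (base)
P(M+4) = C(3,2) × 0.5318^1 × 0.4682^2 = 3 × 0.5318 × 0.21921124 = 0.349730
Relative intensity = 0.349730 / 0.397237 × 100 = 88.0

88.0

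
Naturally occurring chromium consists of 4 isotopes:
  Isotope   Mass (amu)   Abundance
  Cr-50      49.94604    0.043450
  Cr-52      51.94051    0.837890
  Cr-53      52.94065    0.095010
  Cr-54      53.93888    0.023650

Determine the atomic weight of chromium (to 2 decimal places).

52.00 amu

The abundance-weighted mean is 0.043450 × 49.94604 + 0.837890 × 51.94051 + 0.095010 × 52.94065 + 0.023650 × 53.93888
= 2.170155 + 43.520434 + 5.029891 + 1.275655 = 51.996135 amu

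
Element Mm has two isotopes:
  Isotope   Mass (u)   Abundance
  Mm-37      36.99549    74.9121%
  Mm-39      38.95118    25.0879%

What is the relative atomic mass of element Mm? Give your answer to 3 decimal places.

37.486 u

Weight each isotope mass by its fractional abundance: 0.749121 × 36.99549 + 0.250879 × 38.95118
= 27.714098 + 9.772033 = 37.486131 u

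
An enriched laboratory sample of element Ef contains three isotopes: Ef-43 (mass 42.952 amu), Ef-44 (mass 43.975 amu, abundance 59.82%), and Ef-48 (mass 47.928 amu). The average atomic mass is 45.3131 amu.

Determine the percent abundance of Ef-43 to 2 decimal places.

Let x and y be the fractions of Ef-43 and Ef-48. Then x + y = 1 − 0.5982 = 0.4018 and 42.952x + 47.928y = 45.3131 − 0.5982×43.975 = 19.007255.
Substituting: 42.952x + 47.928(0.4018 − x) = 19.007255
(42.952 − 47.928)x = -0.2502154  ⇒  x = 0.05028, y = 0.35152
Ef-43: 5.03%, Ef-48: 35.15%.

5.03%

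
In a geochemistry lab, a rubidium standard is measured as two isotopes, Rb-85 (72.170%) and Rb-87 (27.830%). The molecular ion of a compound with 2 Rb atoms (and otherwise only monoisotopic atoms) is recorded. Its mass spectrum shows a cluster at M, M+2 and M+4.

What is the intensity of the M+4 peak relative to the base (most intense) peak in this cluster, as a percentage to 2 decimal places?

Binomial terms of (0.72170 + 0.27830)^2: M 0.5209, M+2 0.4017, M+4 0.0775 → M is the base peak.
P(M) = C(2,0) × 0.72170^2 × 0.27830^0 = 1 × 0.52085089 × 1.0000 = 0.520851 (base)
P(M+4) = C(2,2) × 0.72170^0 × 0.27830^2 = 1 × 1.0000 × 0.07745089 = 0.077451
Relative intensity = 0.077451 / 0.520851 × 100 = 14.87

14.87%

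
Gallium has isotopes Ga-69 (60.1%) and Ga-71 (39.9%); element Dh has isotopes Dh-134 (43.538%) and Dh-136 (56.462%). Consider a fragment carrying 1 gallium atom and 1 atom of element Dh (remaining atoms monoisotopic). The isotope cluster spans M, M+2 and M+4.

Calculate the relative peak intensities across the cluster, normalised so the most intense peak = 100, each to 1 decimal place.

51.0 : 100.0 : 43.9

Gallium pattern (n=1): 0.6010 : 0.3990
Element Dh pattern (n=1): 0.43538 : 0.56462
Convolve the two distributions (both contribute in 2-u steps):
  M: 0.6010×0.43538 = 0.261663
  M+2: 0.6010×0.56462 + 0.3990×0.43538 = 0.513053
  M+4: 0.3990×0.56462 = 0.225283
Scale to base peak (0.513053) = 100: 51.0 : 100.0 : 43.9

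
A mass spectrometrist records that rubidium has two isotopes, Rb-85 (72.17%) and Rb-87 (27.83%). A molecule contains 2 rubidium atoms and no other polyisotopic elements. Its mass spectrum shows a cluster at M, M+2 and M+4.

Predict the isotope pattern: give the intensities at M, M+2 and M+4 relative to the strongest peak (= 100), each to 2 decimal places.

Expanding (0.7217 + 0.2783)^2:
P(M) = 0.7217^2 = 0.520851
P(M+2) = 2 × 0.7217^1 × 0.2783^1 = 0.401698
P(M+4) = 0.2783^2 = 0.077451
The M peak is largest (0.520851); scaling to 100 gives 100.00 : 77.12 : 14.87.

100.00 : 77.12 : 14.87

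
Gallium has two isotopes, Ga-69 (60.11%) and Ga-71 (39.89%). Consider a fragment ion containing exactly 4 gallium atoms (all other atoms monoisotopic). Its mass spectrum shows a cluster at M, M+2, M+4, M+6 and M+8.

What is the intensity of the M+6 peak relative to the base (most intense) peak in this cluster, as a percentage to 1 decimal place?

(0.6011 + 0.3989)^4 gives M 0.1306, M+2 0.3465, M+4 0.3450, M+6 0.1526, M+8 0.0253; the largest is M+2.
P(M+2) = C(4,1) × 0.6011^3 × 0.3989^1 = 4 × 0.21719018 × 0.3989 = 0.346549 (base)
P(M+6) = C(4,3) × 0.6011^1 × 0.3989^3 = 4 × 0.6011 × 0.06347345 = 0.152616
Relative intensity = 0.152616 / 0.346549 × 100 = 44.0

44.0%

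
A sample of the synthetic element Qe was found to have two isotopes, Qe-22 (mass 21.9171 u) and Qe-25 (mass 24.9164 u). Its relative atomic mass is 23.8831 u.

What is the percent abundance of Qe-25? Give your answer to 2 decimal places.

65.55%

Writing the weighted mean with unknown fraction x of Qe-22:
21.9171·x + 24.9164·(1 − x) = 23.8831
(21.9171 − 24.9164)·x = 23.8831 − 24.9164
x = -1.0333 / -2.9993 = 0.34451 → 34.45% Qe-22, 65.55% Qe-25.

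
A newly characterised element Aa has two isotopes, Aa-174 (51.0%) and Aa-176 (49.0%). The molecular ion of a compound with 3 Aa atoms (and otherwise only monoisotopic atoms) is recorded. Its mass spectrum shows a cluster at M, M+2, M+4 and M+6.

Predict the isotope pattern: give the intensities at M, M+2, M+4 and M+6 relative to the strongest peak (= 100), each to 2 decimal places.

The 3 Aa atoms are independent, so intensities follow the terms of (0.510 + 0.490)^3.
P(M) = 0.510^3 = 0.132651
P(M+2) = 3 × 0.510^2 × 0.490^1 = 0.382347
P(M+4) = 3 × 0.510^1 × 0.490^2 = 0.367353
P(M+6) = 0.490^3 = 0.117649
The M+2 peak is largest (0.382347); scaling to 100 gives 34.69 : 100.00 : 96.08 : 30.77.

34.69 : 100.00 : 96.08 : 30.77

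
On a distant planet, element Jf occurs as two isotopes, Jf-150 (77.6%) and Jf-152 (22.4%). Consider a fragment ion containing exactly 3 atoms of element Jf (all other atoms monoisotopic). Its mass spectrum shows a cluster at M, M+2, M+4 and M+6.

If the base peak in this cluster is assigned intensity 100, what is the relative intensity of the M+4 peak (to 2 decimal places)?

Term probabilities: M 0.4673, M+2 0.4047, M+4 0.1168, M+6 0.0112. Base peak = M.
P(M) = C(3,0) × 0.776^3 × 0.224^0 = 1 × 0.46728858 × 1.0000 = 0.467289 (base)
P(M+4) = C(3,2) × 0.776^1 × 0.224^2 = 3 × 0.7760 × 0.050176 = 0.116810
Relative intensity = 0.116810 / 0.467289 × 100 = 25.00

25.00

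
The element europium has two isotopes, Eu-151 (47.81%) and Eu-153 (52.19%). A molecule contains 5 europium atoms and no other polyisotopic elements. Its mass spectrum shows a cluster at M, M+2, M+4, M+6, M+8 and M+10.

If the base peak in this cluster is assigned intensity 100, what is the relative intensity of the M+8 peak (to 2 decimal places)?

54.58

Binomial terms of (0.4781 + 0.5219)^5: M 0.0250, M+2 0.1363, M+4 0.2977, M+6 0.3249, M+8 0.1774, M+10 0.0387 → M+6 is the base peak.
P(M+6) = C(5,3) × 0.4781^2 × 0.5219^3 = 10 × 0.22857961 × 0.14215492 = 0.324937 (base)
P(M+8) = C(5,4) × 0.4781^1 × 0.5219^4 = 5 × 0.4781 × 0.07419065 = 0.177353
Relative intensity = 0.177353 / 0.324937 × 100 = 54.58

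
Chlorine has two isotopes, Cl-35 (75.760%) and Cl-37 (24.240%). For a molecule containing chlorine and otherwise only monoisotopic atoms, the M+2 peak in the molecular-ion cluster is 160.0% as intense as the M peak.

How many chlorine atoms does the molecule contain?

With n Cl atoms, P(M+2)/P(M) = C(n,1)·p^(n−1)q / p^n = n·q/p = n · 0.24240/0.75760.
n = 1.600 × 0.75760/0.24240 = 5.00 ≈ 5

5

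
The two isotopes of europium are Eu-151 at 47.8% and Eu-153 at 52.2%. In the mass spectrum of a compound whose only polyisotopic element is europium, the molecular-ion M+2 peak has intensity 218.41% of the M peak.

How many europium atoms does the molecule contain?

2

The M+2/M ratio from n Eu atoms is n · q/p = n · 0.522/0.478.
n = 2.1841 × 0.478/0.522 = 2.00 ≈ 2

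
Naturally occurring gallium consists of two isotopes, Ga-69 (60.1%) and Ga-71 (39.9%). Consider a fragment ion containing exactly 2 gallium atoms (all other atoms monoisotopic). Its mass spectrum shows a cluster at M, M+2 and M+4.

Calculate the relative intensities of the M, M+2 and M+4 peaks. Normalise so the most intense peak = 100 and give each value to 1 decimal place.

75.3 : 100.0 : 33.2

Expanding (0.601 + 0.399)^2:
P(M) = 0.601^2 = 0.361201
P(M+2) = 2 × 0.601^1 × 0.399^1 = 0.479598
P(M+4) = 0.399^2 = 0.159201
The M+2 peak is largest (0.479598); scaling to 100 gives 75.3 : 100.0 : 33.2.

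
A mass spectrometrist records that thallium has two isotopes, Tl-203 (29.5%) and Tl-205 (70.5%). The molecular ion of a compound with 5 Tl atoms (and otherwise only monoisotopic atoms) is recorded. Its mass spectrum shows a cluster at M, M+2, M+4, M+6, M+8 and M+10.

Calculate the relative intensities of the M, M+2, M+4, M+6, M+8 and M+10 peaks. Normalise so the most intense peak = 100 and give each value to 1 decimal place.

Each Tl atom is independently Tl-203 (p = 0.295) or Tl-205 (q = 0.705); the cluster is the binomial expansion (p + q)^5.
P(M) = 0.295^5 = 0.002234
P(M+2) = 5 × 0.295^4 × 0.705^1 = 0.026696
P(M+4) = 10 × 0.295^3 × 0.705^2 = 0.127598
P(M+6) = 10 × 0.295^2 × 0.705^3 = 0.304938
P(M+8) = 5 × 0.295^1 × 0.705^4 = 0.364375
P(M+10) = 0.705^5 = 0.174159
The M+8 peak is largest (0.364375); scaling to 100 gives 0.6 : 7.3 : 35.0 : 83.7 : 100.0 : 47.8.

0.6 : 7.3 : 35.0 : 83.7 : 100.0 : 47.8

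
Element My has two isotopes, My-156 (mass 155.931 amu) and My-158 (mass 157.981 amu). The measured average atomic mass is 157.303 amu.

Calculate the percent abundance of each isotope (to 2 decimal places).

Writing the weighted mean with unknown fraction x of My-156:
155.931·x + 157.981·(1 − x) = 157.303
(155.931 − 157.981)·x = 157.303 − 157.981
x = -0.678 / -2.050 = 0.33073 → 33.07% My-156, 66.93% My-158.

My-156: 33.07%, My-158: 66.93%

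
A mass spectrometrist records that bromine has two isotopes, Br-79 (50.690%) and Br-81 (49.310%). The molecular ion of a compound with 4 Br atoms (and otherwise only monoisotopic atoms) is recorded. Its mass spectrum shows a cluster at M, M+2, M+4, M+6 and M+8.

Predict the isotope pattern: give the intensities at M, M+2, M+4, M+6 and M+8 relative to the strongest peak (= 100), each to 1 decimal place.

17.6 : 68.5 : 100.0 : 64.9 : 15.8

Each Br atom is independently Br-79 (p = 0.50690) or Br-81 (q = 0.49310); the cluster is the binomial expansion (p + q)^4.
P(M) = 0.50690^4 = 0.066022
P(M+2) = 4 × 0.50690^3 × 0.49310^1 = 0.256899
P(M+4) = 6 × 0.50690^2 × 0.49310^2 = 0.374857
P(M+6) = 4 × 0.50690^1 × 0.49310^3 = 0.243101
P(M+8) = 0.49310^4 = 0.059121
The M+4 peak is largest (0.374857); scaling to 100 gives 17.6 : 68.5 : 100.0 : 64.9 : 15.8.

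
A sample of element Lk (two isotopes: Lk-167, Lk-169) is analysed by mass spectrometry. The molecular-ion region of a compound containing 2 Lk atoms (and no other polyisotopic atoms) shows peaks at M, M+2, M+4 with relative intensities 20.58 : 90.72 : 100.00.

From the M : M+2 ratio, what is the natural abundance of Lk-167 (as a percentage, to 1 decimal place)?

31.2%

Let p = fractional abundance of Lk-167. I(M+2)/I(M) = [C(2,1)·p^1·(1−p)] / p^2 = 2·(1−p)/p = 90.72/20.58 = 4.4082
(1−p)/p = 4.4082/2 = 2.2041  ⇒  p = 1/(1 + 2.2041) = 0.3121
Lk-167: 31.2%, Lk-169: 68.8%.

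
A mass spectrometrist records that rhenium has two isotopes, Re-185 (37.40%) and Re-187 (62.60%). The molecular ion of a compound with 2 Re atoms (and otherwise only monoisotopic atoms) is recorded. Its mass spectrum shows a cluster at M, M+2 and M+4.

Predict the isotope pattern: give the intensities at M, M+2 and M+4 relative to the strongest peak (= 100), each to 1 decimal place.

29.9 : 100.0 : 83.7

Each Re atom is independently Re-185 (p = 0.3740) or Re-187 (q = 0.6260); the cluster is the binomial expansion (p + q)^2.
P(M) = 0.3740^2 = 0.139876
P(M+2) = 2 × 0.3740^1 × 0.6260^1 = 0.468248
P(M+4) = 0.6260^2 = 0.391876
The M+2 peak is largest (0.468248); scaling to 100 gives 29.9 : 100.0 : 83.7.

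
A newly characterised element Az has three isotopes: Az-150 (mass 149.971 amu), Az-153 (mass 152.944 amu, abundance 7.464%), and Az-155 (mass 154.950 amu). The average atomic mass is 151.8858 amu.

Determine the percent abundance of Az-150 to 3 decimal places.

58.535%

Let x and y be the fractions of Az-150 and Az-155. Then x + y = 1 − 0.07464 = 0.92536 and 149.971x + 154.950y = 151.8858 − 0.07464×152.944 = 140.47005984.
Substituting: 149.971x + 154.950(0.92536 − x) = 140.47005984
(149.971 − 154.950)x = -2.91447216  ⇒  x = 0.58535, y = 0.34001
Az-150: 58.535%, Az-155: 34.001%.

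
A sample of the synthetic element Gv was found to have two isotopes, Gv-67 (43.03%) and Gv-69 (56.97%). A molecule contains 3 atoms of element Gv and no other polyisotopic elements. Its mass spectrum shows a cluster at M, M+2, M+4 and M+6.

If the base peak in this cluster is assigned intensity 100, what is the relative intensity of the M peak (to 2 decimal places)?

19.02

Binomial terms of (0.4303 + 0.5697)^3: M 0.0797, M+2 0.3165, M+4 0.4190, M+6 0.1849 → M+4 is the base peak.
P(M+4) = C(3,2) × 0.4303^1 × 0.5697^2 = 3 × 0.4303 × 0.32455809 = 0.418972 (base)
P(M) = C(3,0) × 0.4303^3 × 0.5697^0 = 1 × 0.07967353 × 1.0000 = 0.079674
Relative intensity = 0.079674 / 0.418972 × 100 = 19.02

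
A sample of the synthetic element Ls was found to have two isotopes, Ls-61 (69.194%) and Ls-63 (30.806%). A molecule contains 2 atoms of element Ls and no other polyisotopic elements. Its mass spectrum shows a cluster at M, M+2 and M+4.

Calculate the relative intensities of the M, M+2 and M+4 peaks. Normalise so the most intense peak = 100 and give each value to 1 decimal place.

100.0 : 89.0 : 19.8

Each Ls atom is independently Ls-61 (p = 0.69194) or Ls-63 (q = 0.30806); the cluster is the binomial expansion (p + q)^2.
P(M) = 0.69194^2 = 0.478781
P(M+2) = 2 × 0.69194^1 × 0.30806^1 = 0.426318
P(M+4) = 0.30806^2 = 0.094901
The M peak is largest (0.478781); scaling to 100 gives 100.0 : 89.0 : 19.8.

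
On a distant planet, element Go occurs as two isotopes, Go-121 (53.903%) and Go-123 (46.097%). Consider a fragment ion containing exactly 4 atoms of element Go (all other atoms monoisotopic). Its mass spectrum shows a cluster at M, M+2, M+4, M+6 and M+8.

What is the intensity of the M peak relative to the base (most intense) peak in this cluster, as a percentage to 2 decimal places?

22.79%

(0.53903 + 0.46097)^4 gives M 0.0844, M+2 0.2888, M+4 0.3704, M+6 0.2112, M+8 0.0452; the largest is M+4.
P(M+4) = C(4,2) × 0.53903^2 × 0.46097^2 = 6 × 0.29055334 × 0.21249334 = 0.370444 (base)
P(M) = C(4,0) × 0.53903^4 × 0.46097^0 = 1 × 0.08442124 × 1.0000 = 0.084421
Relative intensity = 0.084421 / 0.370444 × 100 = 22.79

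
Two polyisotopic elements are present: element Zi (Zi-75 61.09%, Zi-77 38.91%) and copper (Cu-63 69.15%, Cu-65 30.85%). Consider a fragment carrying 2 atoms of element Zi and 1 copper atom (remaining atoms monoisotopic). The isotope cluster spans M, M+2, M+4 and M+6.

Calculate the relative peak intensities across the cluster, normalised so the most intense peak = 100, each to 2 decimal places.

58.14 : 100.00 : 56.63 : 10.52

Element Zi pattern (n=2): 0.37319881 : 0.47540238 : 0.15139881
Copper pattern (n=1): 0.6915 : 0.3085
Convolve the two distributions (both contribute in 2-u steps):
  M: 0.37319881×0.6915 = 0.258067
  M+2: 0.37319881×0.3085 + 0.47540238×0.6915 = 0.443873
  M+4: 0.47540238×0.3085 + 0.15139881×0.6915 = 0.251354
  M+6: 0.15139881×0.3085 = 0.046707
Scale to base peak (0.443873) = 100: 58.14 : 100.00 : 56.63 : 10.52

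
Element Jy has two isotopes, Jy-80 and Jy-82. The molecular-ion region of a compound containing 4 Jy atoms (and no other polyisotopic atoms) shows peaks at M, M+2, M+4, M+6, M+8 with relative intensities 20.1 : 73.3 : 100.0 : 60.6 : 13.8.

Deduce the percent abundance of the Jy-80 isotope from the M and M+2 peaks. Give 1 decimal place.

52.3%

If p is the fraction of Jy that is Jy-80, then I(M+2)/I(M) = [C(4,1)·p^3·(1−p)] / p^4 = 4·(1−p)/p = 73.3/20.1 = 3.6468
(1−p)/p = 3.6468/4 = 0.9117  ⇒  p = 1/(1 + 0.9117) = 0.5231
Jy-80: 52.3%, Jy-82: 47.7%.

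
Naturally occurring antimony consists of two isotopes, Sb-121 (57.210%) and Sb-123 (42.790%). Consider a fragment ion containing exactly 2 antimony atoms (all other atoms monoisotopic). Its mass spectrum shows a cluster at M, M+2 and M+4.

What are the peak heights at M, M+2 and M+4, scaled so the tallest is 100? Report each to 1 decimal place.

66.8 : 100.0 : 37.4

Each Sb atom is independently Sb-121 (p = 0.57210) or Sb-123 (q = 0.42790); the cluster is the binomial expansion (p + q)^2.
P(M) = 0.57210^2 = 0.327298
P(M+2) = 2 × 0.57210^1 × 0.42790^1 = 0.489603
P(M+4) = 0.42790^2 = 0.183098
The M+2 peak is largest (0.489603); scaling to 100 gives 66.8 : 100.0 : 37.4.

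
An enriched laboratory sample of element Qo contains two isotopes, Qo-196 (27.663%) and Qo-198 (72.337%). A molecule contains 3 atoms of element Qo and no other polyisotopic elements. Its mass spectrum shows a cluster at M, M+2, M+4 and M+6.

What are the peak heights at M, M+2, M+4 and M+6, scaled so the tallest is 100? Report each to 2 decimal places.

Expanding (0.27663 + 0.72337)^3:
P(M) = 0.27663^3 = 0.021169
P(M+2) = 3 × 0.27663^2 × 0.72337^1 = 0.166066
P(M+4) = 3 × 0.27663^1 × 0.72337^2 = 0.434252
P(M+6) = 0.72337^3 = 0.378514
The M+4 peak is largest (0.434252); scaling to 100 gives 4.87 : 38.24 : 100.00 : 87.16.

4.87 : 38.24 : 100.00 : 87.16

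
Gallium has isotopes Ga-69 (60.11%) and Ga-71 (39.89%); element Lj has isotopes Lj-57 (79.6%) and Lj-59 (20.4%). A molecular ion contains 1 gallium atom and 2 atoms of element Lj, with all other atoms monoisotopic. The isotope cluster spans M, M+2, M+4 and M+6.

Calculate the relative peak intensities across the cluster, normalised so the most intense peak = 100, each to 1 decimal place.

85.0 : 100.0 : 34.5 : 3.7

Gallium pattern (n=1): 0.6011 : 0.3989
Element Lj pattern (n=2): 0.633616 : 0.324768 : 0.041616
Convolve the two distributions (both contribute in 2-u steps):
  M: 0.6011×0.633616 = 0.380867
  M+2: 0.6011×0.324768 + 0.3989×0.633616 = 0.447967
  M+4: 0.6011×0.041616 + 0.3989×0.324768 = 0.154565
  M+6: 0.3989×0.041616 = 0.016601
Scale to base peak (0.447967) = 100: 85.0 : 100.0 : 34.5 : 3.7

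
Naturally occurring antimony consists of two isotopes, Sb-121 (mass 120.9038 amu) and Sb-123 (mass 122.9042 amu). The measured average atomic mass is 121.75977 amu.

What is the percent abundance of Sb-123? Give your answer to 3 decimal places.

42.790%

With x = fraction of Sb-121 (so Sb-123 is 1 − x):
120.9038·x + 122.9042·(1 − x) = 121.75977
(120.9038 − 122.9042)·x = 121.75977 − 122.9042
x = -1.14443 / -2.0004 = 0.57210 → 57.210% Sb-121, 42.790% Sb-123.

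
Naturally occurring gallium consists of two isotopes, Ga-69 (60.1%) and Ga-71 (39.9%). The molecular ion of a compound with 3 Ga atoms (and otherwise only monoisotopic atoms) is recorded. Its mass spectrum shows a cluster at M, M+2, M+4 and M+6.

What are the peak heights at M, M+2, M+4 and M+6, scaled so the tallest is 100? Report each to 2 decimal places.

50.21 : 100.00 : 66.39 : 14.69

Each Ga atom is independently Ga-69 (p = 0.601) or Ga-71 (q = 0.399); the cluster is the binomial expansion (p + q)^3.
P(M) = 0.601^3 = 0.217082
P(M+2) = 3 × 0.601^2 × 0.399^1 = 0.432358
P(M+4) = 3 × 0.601^1 × 0.399^2 = 0.287039
P(M+6) = 0.399^3 = 0.063521
The M+2 peak is largest (0.432358); scaling to 100 gives 50.21 : 100.00 : 66.39 : 14.69.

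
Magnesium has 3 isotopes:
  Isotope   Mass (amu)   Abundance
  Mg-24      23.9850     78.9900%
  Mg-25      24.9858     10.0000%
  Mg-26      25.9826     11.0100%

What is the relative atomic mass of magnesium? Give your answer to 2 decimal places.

24.31 amu

Weight each isotope mass by its fractional abundance: 0.789900 × 23.9850 + 0.100000 × 24.9858 + 0.110100 × 25.9826
= 18.94575 + 2.49858 + 2.86068 = 24.30501 amu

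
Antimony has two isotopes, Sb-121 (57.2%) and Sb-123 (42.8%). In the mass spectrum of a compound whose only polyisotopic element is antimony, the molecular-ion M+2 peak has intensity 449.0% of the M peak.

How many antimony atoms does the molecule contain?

With n Sb atoms, P(M+2)/P(M) = C(n,1)·p^(n−1)q / p^n = n·q/p = n · 0.428/0.572.
n = 4.490 × 0.572/0.428 = 6.00 ≈ 6

6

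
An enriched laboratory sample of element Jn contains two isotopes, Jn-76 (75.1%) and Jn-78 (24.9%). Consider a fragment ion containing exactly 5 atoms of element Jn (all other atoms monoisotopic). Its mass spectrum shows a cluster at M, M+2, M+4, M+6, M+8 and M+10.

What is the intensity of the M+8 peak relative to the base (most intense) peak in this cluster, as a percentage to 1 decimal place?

Term probabilities: M 0.2389, M+2 0.3960, M+4 0.2626, M+6 0.0871, M+8 0.0144, M+10 0.0010. Base peak = M+2.
P(M+2) = C(5,1) × 0.751^4 × 0.249^1 = 5 × 0.31809713 × 0.2490 = 0.396031 (base)
P(M+8) = C(5,4) × 0.751^1 × 0.249^4 = 5 × 0.7510 × 0.00384412 = 0.014435
Relative intensity = 0.014435 / 0.396031 × 100 = 3.6

3.6%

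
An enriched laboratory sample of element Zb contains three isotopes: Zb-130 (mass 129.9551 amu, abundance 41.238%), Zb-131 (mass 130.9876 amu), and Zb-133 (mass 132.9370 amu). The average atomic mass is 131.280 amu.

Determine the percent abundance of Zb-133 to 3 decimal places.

36.841%

The remaining 58.762% is split between Zb-131 (fraction x) and Zb-133 (fraction 0.58762 − x).
Substituting: 130.9876x + 132.9370(0.58762 − x) = 77.689115862
(130.9876 − 132.9370)x = -0.427324078  ⇒  x = 0.21921, y = 0.36841
Zb-131: 21.921%, Zb-133: 36.841%.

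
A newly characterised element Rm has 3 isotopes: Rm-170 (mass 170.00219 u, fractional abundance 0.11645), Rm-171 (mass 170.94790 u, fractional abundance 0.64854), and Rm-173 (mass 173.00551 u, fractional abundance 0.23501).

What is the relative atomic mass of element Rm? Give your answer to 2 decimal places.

171.32 u

Average mass = Σ (abundance × isotope mass) = 0.11645 × 170.00219 + 0.64854 × 170.94790 + 0.23501 × 173.00551
= 19.796755 + 110.866551 + 40.658025 = 171.321331 u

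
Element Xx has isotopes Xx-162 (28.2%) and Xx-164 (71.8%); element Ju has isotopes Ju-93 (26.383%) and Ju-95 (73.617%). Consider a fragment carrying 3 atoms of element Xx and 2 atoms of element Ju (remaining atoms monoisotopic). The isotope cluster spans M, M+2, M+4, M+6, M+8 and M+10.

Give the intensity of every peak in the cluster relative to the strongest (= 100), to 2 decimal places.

Element Xx pattern (n=3): 0.02242577 : 0.1712947 : 0.4361333 : 0.37014623
Element Ju pattern (n=2): 0.06960627 : 0.38844746 : 0.54194627
Convolve the two distributions (both contribute in 2-u steps):
  M: 0.02242577×0.06960627 = 0.001561
  M+2: 0.02242577×0.38844746 + 0.1712947×0.06960627 = 0.020634
  M+4: 0.02242577×0.54194627 + 0.1712947×0.38844746 + 0.4361333×0.06960627 = 0.109050
  M+6: 0.1712947×0.54194627 + 0.4361333×0.38844746 + 0.37014623×0.06960627 = 0.288012
  M+8: 0.4361333×0.54194627 + 0.37014623×0.38844746 = 0.380143
  M+10: 0.37014623×0.54194627 = 0.200599
Scale to base peak (0.380143) = 100: 0.41 : 5.43 : 28.69 : 75.76 : 100.00 : 52.77

0.41 : 5.43 : 28.69 : 75.76 : 100.00 : 52.77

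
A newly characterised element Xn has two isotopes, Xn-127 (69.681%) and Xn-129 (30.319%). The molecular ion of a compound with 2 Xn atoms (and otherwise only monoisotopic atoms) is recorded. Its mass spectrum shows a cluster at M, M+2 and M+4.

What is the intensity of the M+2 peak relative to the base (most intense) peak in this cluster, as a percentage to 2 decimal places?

Term probabilities: M 0.4855, M+2 0.4225, M+4 0.0919. Base peak = M.
P(M) = C(2,0) × 0.69681^2 × 0.30319^0 = 1 × 0.48554418 × 1.0000 = 0.485544 (base)
P(M+2) = C(2,1) × 0.69681^1 × 0.30319^1 = 2 × 0.69681 × 0.30319 = 0.422532
Relative intensity = 0.422532 / 0.485544 × 100 = 87.02

87.02%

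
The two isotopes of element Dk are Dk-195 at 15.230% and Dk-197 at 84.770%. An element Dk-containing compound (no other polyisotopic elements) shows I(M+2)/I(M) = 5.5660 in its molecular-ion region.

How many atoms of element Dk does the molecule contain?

1

For n independent Dk atoms, I(M+2)/I(M) = n · (abundance Dk-197) / (abundance Dk-195) = n · 0.84770/0.15230.
n = 5.5660 × 0.15230/0.84770 = 1.00 ≈ 1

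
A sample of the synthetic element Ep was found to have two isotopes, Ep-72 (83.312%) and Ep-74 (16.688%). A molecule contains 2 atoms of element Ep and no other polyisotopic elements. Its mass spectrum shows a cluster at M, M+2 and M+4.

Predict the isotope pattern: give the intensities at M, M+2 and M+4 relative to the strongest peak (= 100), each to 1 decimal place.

100.0 : 40.1 : 4.0

Expanding (0.83312 + 0.16688)^2:
P(M) = 0.83312^2 = 0.694089
P(M+2) = 2 × 0.83312^1 × 0.16688^1 = 0.278062
P(M+4) = 0.16688^2 = 0.027849
The M peak is largest (0.694089); scaling to 100 gives 100.0 : 40.1 : 4.0.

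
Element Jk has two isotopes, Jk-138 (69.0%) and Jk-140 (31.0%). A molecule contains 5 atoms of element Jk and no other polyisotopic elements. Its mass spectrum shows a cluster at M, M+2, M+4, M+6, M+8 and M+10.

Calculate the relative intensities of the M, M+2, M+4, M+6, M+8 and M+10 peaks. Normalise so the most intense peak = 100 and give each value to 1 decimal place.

The 5 Jk atoms are independent, so intensities follow the terms of (0.690 + 0.310)^5.
P(M) = 0.690^5 = 0.156403
P(M+2) = 5 × 0.690^4 × 0.310^1 = 0.351340
P(M+4) = 10 × 0.690^3 × 0.310^2 = 0.315697
P(M+6) = 10 × 0.690^2 × 0.310^3 = 0.141835
P(M+8) = 5 × 0.690^1 × 0.310^4 = 0.031861
P(M+10) = 0.310^5 = 0.002863
The M+2 peak is largest (0.351340); scaling to 100 gives 44.5 : 100.0 : 89.9 : 40.4 : 9.1 : 0.8.

44.5 : 100.0 : 89.9 : 40.4 : 9.1 : 0.8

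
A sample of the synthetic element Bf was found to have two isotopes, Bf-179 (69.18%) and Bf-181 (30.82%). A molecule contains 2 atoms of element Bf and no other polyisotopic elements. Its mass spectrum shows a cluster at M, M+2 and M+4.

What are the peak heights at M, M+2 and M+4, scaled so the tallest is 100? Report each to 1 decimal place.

Expanding (0.6918 + 0.3082)^2:
P(M) = 0.6918^2 = 0.478587
P(M+2) = 2 × 0.6918^1 × 0.3082^1 = 0.426426
P(M+4) = 0.3082^2 = 0.094987
The M peak is largest (0.478587); scaling to 100 gives 100.0 : 89.1 : 19.8.

100.0 : 89.1 : 19.8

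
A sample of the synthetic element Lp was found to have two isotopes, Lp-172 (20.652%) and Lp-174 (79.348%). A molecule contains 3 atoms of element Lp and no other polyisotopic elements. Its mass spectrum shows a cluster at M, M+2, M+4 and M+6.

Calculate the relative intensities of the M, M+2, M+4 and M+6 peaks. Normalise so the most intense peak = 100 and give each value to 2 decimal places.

Each Lp atom is independently Lp-172 (p = 0.20652) or Lp-174 (q = 0.79348); the cluster is the binomial expansion (p + q)^3.
P(M) = 0.20652^3 = 0.008808
P(M+2) = 3 × 0.20652^2 × 0.79348^1 = 0.101527
P(M+4) = 3 × 0.20652^1 × 0.79348^2 = 0.390081
P(M+6) = 0.79348^3 = 0.499583
The M+6 peak is largest (0.499583); scaling to 100 gives 1.76 : 20.32 : 78.08 : 100.00.

1.76 : 20.32 : 78.08 : 100.00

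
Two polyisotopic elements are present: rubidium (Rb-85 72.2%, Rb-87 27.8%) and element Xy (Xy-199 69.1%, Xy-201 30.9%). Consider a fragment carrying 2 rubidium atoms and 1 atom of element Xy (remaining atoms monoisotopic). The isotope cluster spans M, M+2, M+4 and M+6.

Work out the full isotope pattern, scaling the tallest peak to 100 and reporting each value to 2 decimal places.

82.15 : 100.00 : 40.47 : 5.45

Rubidium pattern (n=2): 0.521284 : 0.401432 : 0.077284
Element Xy pattern (n=1): 0.6910 : 0.3090
Convolve the two distributions (both contribute in 2-u steps):
  M: 0.521284×0.6910 = 0.360207
  M+2: 0.521284×0.3090 + 0.401432×0.6910 = 0.438466
  M+4: 0.401432×0.3090 + 0.077284×0.6910 = 0.177446
  M+6: 0.077284×0.3090 = 0.023881
Scale to base peak (0.438466) = 100: 82.15 : 100.00 : 40.47 : 5.45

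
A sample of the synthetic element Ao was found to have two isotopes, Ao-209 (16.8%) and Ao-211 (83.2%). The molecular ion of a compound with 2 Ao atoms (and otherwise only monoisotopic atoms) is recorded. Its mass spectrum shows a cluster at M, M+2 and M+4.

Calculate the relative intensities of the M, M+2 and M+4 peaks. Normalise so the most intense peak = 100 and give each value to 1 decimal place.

Expanding (0.168 + 0.832)^2:
P(M) = 0.168^2 = 0.028224
P(M+2) = 2 × 0.168^1 × 0.832^1 = 0.279552
P(M+4) = 0.832^2 = 0.692224
The M+4 peak is largest (0.692224); scaling to 100 gives 4.1 : 40.4 : 100.0.

4.1 : 40.4 : 100.0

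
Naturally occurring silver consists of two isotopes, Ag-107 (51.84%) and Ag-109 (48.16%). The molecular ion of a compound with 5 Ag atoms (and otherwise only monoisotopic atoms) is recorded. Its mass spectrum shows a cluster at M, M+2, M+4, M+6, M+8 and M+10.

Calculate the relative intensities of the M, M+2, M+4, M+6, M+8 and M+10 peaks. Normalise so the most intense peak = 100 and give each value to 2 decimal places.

11.59 : 53.82 : 100.00 : 92.90 : 43.15 : 8.02

The 5 Ag atoms are independent, so intensities follow the terms of (0.5184 + 0.4816)^5.
P(M) = 0.5184^5 = 0.037439
P(M+2) = 5 × 0.5184^4 × 0.4816^1 = 0.173907
P(M+4) = 10 × 0.5184^3 × 0.4816^2 = 0.323123
P(M+6) = 10 × 0.5184^2 × 0.4816^3 = 0.300185
P(M+8) = 5 × 0.5184^1 × 0.4816^4 = 0.139438
P(M+10) = 0.4816^5 = 0.025908
The M+4 peak is largest (0.323123); scaling to 100 gives 11.59 : 53.82 : 100.00 : 92.90 : 43.15 : 8.02.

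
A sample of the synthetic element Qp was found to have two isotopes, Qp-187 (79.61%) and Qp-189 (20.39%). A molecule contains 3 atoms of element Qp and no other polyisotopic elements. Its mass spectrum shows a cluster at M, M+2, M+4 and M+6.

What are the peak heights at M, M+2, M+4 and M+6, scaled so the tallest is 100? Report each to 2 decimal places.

100.00 : 76.84 : 19.68 : 1.68

Expanding (0.7961 + 0.2039)^3:
P(M) = 0.7961^3 = 0.504548
P(M+2) = 3 × 0.7961^2 × 0.2039^1 = 0.387680
P(M+4) = 3 × 0.7961^1 × 0.2039^2 = 0.099294
P(M+6) = 0.2039^3 = 0.008477
The M peak is largest (0.504548); scaling to 100 gives 100.00 : 76.84 : 19.68 : 1.68.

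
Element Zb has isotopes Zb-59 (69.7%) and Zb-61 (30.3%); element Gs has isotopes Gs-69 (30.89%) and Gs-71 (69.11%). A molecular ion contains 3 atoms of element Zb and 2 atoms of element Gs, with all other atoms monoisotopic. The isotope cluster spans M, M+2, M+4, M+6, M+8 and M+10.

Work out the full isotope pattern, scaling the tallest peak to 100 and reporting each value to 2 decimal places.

Element Zb pattern (n=3): 0.33860887 : 0.44160038 : 0.19197262 : 0.02781813
Element Gs pattern (n=2): 0.09541921 : 0.42696158 : 0.47761921
Convolve the two distributions (both contribute in 2-u steps):
  M: 0.33860887×0.09541921 = 0.032310
  M+2: 0.33860887×0.42696158 + 0.44160038×0.09541921 = 0.186710
  M+4: 0.33860887×0.47761921 + 0.44160038×0.42696158 + 0.19197262×0.09541921 = 0.368590
  M+6: 0.44160038×0.47761921 + 0.19197262×0.42696158 + 0.02781813×0.09541921 = 0.295536
  M+8: 0.19197262×0.47761921 + 0.02781813×0.42696158 = 0.103567
  M+10: 0.02781813×0.47761921 = 0.013286
Scale to base peak (0.368590) = 100: 8.77 : 50.66 : 100.00 : 80.18 : 28.10 : 3.60

8.77 : 50.66 : 100.00 : 80.18 : 28.10 : 3.60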